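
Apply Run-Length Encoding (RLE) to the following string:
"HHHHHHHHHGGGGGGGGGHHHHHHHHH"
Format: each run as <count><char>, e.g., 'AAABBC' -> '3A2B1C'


Scanning runs left to right:
  i=0: run of 'H' x 9 -> '9H'
  i=9: run of 'G' x 9 -> '9G'
  i=18: run of 'H' x 9 -> '9H'

RLE = 9H9G9H


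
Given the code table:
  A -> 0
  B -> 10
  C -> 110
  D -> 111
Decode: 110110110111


Decoding:
110 -> C
110 -> C
110 -> C
111 -> D


Result: CCCD


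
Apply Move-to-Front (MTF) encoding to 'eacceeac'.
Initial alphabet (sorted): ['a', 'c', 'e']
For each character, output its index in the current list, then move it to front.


MTF encoding:
'e': index 2 in ['a', 'c', 'e'] -> ['e', 'a', 'c']
'a': index 1 in ['e', 'a', 'c'] -> ['a', 'e', 'c']
'c': index 2 in ['a', 'e', 'c'] -> ['c', 'a', 'e']
'c': index 0 in ['c', 'a', 'e'] -> ['c', 'a', 'e']
'e': index 2 in ['c', 'a', 'e'] -> ['e', 'c', 'a']
'e': index 0 in ['e', 'c', 'a'] -> ['e', 'c', 'a']
'a': index 2 in ['e', 'c', 'a'] -> ['a', 'e', 'c']
'c': index 2 in ['a', 'e', 'c'] -> ['c', 'a', 'e']


Output: [2, 1, 2, 0, 2, 0, 2, 2]


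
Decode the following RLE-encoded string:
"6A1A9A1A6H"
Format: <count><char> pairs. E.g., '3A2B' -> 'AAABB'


Expanding each <count><char> pair:
  6A -> 'AAAAAA'
  1A -> 'A'
  9A -> 'AAAAAAAAA'
  1A -> 'A'
  6H -> 'HHHHHH'

Decoded = AAAAAAAAAAAAAAAAAHHHHHH


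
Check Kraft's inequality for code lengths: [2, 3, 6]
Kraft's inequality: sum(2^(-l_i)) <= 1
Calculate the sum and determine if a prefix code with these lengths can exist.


Sum = 2^(-2) + 2^(-3) + 2^(-6)
    = 0.25 + 0.125 + 0.015625
    = 25/64 = 0.390625
Since 0.390625 <= 1, Kraft's inequality IS satisfied.
A prefix code with these lengths CAN exist.

Kraft sum = 0.390625. Satisfied.


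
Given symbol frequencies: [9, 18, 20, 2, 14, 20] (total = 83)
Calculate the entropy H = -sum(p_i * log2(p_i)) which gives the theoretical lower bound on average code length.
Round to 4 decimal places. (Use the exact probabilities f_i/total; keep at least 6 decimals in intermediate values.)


Per-symbol terms -p_i * log2(p_i) with p_i = f_i/83:
  p = 9/83 = 0.108434: log2(p) = -3.205114, -p*log2(p) = 0.347543
  p = 18/83 = 0.216867: log2(p) = -2.205114, -p*log2(p) = 0.478218
  p = 20/83 = 0.240964: log2(p) = -2.053111, -p*log2(p) = 0.494726
  p = 2/83 = 0.024096: log2(p) = -5.375039, -p*log2(p) = 0.129519
  p = 14/83 = 0.168675: log2(p) = -2.567685, -p*log2(p) = 0.433103
  p = 20/83 = 0.240964: log2(p) = -2.053111, -p*log2(p) = 0.494726
H = 0.347543 + 0.478218 + 0.494726 + 0.129519 + 0.433103 + 0.494726 = 2.377835

H = 2.3778 bits/symbol


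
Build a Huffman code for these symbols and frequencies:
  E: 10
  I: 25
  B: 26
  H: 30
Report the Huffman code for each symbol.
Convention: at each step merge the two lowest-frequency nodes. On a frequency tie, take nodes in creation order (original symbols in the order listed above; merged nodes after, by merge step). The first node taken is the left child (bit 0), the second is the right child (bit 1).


Huffman tree construction:
Step 1: Merge E(10) + I(25) = 35
Step 2: Merge B(26) + H(30) = 56
Step 3: Merge (E+I)(35) + (B+H)(56) = 91
Read each symbol's code off the tree from the root (left child = 0, right child = 1).

Codes:
  E: 00 (length 2)
  I: 01 (length 2)
  B: 10 (length 2)
  H: 11 (length 2)
Average code length: 182/91 = 2.0000 bits/symbol


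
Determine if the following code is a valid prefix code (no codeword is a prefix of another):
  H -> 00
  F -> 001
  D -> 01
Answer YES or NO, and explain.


Checking each pair (does one codeword prefix another?):
  H='00' vs F='001': prefix -- VIOLATION

NO -- this is NOT a valid prefix code. H (00) is a prefix of F (001).


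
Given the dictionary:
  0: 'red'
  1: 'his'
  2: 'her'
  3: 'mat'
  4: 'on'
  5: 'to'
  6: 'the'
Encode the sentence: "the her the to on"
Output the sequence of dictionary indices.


Look up each word in the dictionary:
  'the' -> 6
  'her' -> 2
  'the' -> 6
  'to' -> 5
  'on' -> 4

Encoded: [6, 2, 6, 5, 4]


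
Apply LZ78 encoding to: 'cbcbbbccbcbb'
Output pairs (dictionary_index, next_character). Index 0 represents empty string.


LZ78 encoding steps:
Dictionary: {0: ''}
Step 1: w='' (idx 0), next='c' -> output (0, 'c'), add 'c' as idx 1
Step 2: w='' (idx 0), next='b' -> output (0, 'b'), add 'b' as idx 2
Step 3: w='c' (idx 1), next='b' -> output (1, 'b'), add 'cb' as idx 3
Step 4: w='b' (idx 2), next='b' -> output (2, 'b'), add 'bb' as idx 4
Step 5: w='c' (idx 1), next='c' -> output (1, 'c'), add 'cc' as idx 5
Step 6: w='b' (idx 2), next='c' -> output (2, 'c'), add 'bc' as idx 6
Step 7: w='bb' (idx 4), end of input -> output (4, '')


Encoded: [(0, 'c'), (0, 'b'), (1, 'b'), (2, 'b'), (1, 'c'), (2, 'c'), (4, '')]


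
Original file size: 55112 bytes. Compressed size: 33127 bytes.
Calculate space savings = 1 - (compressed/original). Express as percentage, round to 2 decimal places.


ratio = compressed/original = 33127/55112 = 0.601085
savings = 1 - ratio = 1 - 0.601085 = 0.398915
as a percentage: 0.398915 * 100 = 39.89%

Space savings = 1 - 33127/55112 = 39.89%


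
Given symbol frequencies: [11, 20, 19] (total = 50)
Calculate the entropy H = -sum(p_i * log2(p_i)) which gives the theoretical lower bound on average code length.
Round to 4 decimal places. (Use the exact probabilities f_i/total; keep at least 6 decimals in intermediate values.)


Per-symbol terms -p_i * log2(p_i) with p_i = f_i/50:
  p = 11/50 = 0.220000: log2(p) = -2.184425, -p*log2(p) = 0.480573
  p = 20/50 = 0.400000: log2(p) = -1.321928, -p*log2(p) = 0.528771
  p = 19/50 = 0.380000: log2(p) = -1.395929, -p*log2(p) = 0.530453
H = 0.480573 + 0.528771 + 0.530453 = 1.539797

H = 1.5398 bits/symbol


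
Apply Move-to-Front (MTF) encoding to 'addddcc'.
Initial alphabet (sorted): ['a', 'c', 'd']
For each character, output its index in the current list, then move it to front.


MTF encoding:
'a': index 0 in ['a', 'c', 'd'] -> ['a', 'c', 'd']
'd': index 2 in ['a', 'c', 'd'] -> ['d', 'a', 'c']
'd': index 0 in ['d', 'a', 'c'] -> ['d', 'a', 'c']
'd': index 0 in ['d', 'a', 'c'] -> ['d', 'a', 'c']
'd': index 0 in ['d', 'a', 'c'] -> ['d', 'a', 'c']
'c': index 2 in ['d', 'a', 'c'] -> ['c', 'd', 'a']
'c': index 0 in ['c', 'd', 'a'] -> ['c', 'd', 'a']


Output: [0, 2, 0, 0, 0, 2, 0]


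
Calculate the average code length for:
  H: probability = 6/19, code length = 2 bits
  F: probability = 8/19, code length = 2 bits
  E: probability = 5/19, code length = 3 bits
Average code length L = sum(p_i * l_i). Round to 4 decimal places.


Weighted contributions p_i * l_i:
  H: (6/19) * 2 = 12/19
  F: (8/19) * 2 = 16/19
  E: (5/19) * 3 = 15/19
Sum = (12 + 16 + 15)/19 = 43/19

L = 43/19 = 2.2632 bits/symbol


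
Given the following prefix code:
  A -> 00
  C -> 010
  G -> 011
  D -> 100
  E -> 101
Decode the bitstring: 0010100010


Decoding step by step:
Bits 00 -> A
Bits 101 -> E
Bits 00 -> A
Bits 010 -> C


Decoded message: AEAC


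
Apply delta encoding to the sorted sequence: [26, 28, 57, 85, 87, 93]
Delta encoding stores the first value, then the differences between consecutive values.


First value: 26
Deltas:
  28 - 26 = 2
  57 - 28 = 29
  85 - 57 = 28
  87 - 85 = 2
  93 - 87 = 6


Delta encoded: [26, 2, 29, 28, 2, 6]


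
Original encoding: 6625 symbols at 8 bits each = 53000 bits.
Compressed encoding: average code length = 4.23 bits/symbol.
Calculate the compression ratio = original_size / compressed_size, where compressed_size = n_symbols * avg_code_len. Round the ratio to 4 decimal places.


original_size = n_symbols * orig_bits = 6625 * 8 = 53000 bits
compressed_size = n_symbols * avg_code_len = 6625 * 4.23 = 28023.75 bits
ratio = original_size / compressed_size = 53000 / 28023.75 = 1.8913

Compression ratio = 1.8913


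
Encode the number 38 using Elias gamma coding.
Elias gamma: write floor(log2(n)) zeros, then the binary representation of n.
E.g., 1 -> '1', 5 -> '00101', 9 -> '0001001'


num_bits = floor(log2(38)) + 1 = 6
leading_zeros = num_bits - 1 = 5
binary(38) = 100110

Elias gamma(38) = '00000' + '100110' = 00000100110 (11 bits)


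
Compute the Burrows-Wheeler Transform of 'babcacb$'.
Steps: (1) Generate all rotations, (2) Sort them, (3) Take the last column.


Rotations (sorted):
  0: $babcacb -> last char: b
  1: abcacb$b -> last char: b
  2: acb$babc -> last char: c
  3: b$babcac -> last char: c
  4: babcacb$ -> last char: $
  5: bcacb$ba -> last char: a
  6: cacb$bab -> last char: b
  7: cb$babca -> last char: a


BWT = bbcc$aba


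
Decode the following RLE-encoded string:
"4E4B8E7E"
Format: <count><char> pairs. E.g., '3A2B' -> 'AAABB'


Expanding each <count><char> pair:
  4E -> 'EEEE'
  4B -> 'BBBB'
  8E -> 'EEEEEEEE'
  7E -> 'EEEEEEE'

Decoded = EEEEBBBBEEEEEEEEEEEEEEE


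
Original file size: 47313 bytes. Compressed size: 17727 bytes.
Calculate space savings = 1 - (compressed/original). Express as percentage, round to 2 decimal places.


ratio = compressed/original = 17727/47313 = 0.374675
savings = 1 - ratio = 1 - 0.374675 = 0.625325
as a percentage: 0.625325 * 100 = 62.53%

Space savings = 1 - 17727/47313 = 62.53%


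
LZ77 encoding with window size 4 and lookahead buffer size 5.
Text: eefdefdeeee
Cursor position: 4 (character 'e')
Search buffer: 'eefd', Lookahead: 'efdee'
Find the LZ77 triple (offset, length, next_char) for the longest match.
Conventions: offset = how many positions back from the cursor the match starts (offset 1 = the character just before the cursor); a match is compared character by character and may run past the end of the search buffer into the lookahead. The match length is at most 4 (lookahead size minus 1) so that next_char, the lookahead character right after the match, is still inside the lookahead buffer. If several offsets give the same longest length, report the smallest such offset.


Try each offset into the search buffer:
  offset=1 (pos 3, char 'd'): match length 0
  offset=2 (pos 2, char 'f'): match length 0
  offset=3 (pos 1, char 'e'): match length 4
  offset=4 (pos 0, char 'e'): match length 1
Longest match has length 4 at offset 3.
next_char = character at position 4 + 4 = 8 -> 'e'

Best match: offset=3, length=4 (matching 'efde' starting at position 1)
LZ77 triple: (3, 4, 'e')


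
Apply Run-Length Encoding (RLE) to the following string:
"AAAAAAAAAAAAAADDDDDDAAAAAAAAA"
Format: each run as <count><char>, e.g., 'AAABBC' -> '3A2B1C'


Scanning runs left to right:
  i=0: run of 'A' x 14 -> '14A'
  i=14: run of 'D' x 6 -> '6D'
  i=20: run of 'A' x 9 -> '9A'

RLE = 14A6D9A


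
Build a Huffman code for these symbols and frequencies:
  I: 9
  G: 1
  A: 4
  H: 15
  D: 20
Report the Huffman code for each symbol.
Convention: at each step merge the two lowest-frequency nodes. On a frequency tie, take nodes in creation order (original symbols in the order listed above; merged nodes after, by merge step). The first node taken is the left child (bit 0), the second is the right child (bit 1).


Huffman tree construction:
Step 1: Merge G(1) + A(4) = 5
Step 2: Merge (G+A)(5) + I(9) = 14
Step 3: Merge ((G+A)+I)(14) + H(15) = 29
Step 4: Merge D(20) + (((G+A)+I)+H)(29) = 49
Read each symbol's code off the tree from the root (left child = 0, right child = 1).

Codes:
  I: 101 (length 3)
  G: 1000 (length 4)
  A: 1001 (length 4)
  H: 11 (length 2)
  D: 0 (length 1)
Average code length: 97/49 = 1.9796 bits/symbol


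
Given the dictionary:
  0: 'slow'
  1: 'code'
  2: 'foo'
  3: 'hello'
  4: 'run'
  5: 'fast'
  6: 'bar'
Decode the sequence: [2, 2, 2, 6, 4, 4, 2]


Look up each index in the dictionary:
  2 -> 'foo'
  2 -> 'foo'
  2 -> 'foo'
  6 -> 'bar'
  4 -> 'run'
  4 -> 'run'
  2 -> 'foo'

Decoded: "foo foo foo bar run run foo"


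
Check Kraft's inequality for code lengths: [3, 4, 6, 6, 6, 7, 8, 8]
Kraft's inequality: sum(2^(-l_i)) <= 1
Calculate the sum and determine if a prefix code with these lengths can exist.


Sum = 2^(-3) + 2^(-4) + 2^(-6) + 2^(-6) + 2^(-6) + 2^(-7) + 2^(-8) + 2^(-8)
    = 0.125 + 0.0625 + 0.015625 + 0.015625 + 0.015625 + 0.0078125 + 0.00390625 + 0.00390625
    = 64/256 = 0.25
Since 0.25 <= 1, Kraft's inequality IS satisfied.
A prefix code with these lengths CAN exist.

Kraft sum = 0.25. Satisfied.


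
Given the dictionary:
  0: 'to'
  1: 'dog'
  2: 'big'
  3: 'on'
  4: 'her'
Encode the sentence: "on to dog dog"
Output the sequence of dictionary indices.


Look up each word in the dictionary:
  'on' -> 3
  'to' -> 0
  'dog' -> 1
  'dog' -> 1

Encoded: [3, 0, 1, 1]


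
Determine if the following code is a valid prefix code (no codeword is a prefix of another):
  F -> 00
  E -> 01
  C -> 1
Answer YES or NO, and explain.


Checking each pair (does one codeword prefix another?):
  F='00' vs E='01': no prefix
  F='00' vs C='1': no prefix
  E='01' vs F='00': no prefix
  E='01' vs C='1': no prefix
  C='1' vs F='00': no prefix
  C='1' vs E='01': no prefix
No violation found over all pairs.

YES -- this is a valid prefix code. No codeword is a prefix of any other codeword.


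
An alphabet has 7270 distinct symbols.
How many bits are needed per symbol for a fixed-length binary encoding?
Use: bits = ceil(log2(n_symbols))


log2(7270) = 12.8277
Bracket: 2^12 = 4096 < 7270 <= 2^13 = 8192
So ceil(log2(7270)) = 13

bits = ceil(log2(7270)) = ceil(12.8277) = 13 bits


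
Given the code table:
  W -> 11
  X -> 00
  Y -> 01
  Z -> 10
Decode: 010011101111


Decoding:
01 -> Y
00 -> X
11 -> W
10 -> Z
11 -> W
11 -> W


Result: YXWZWW


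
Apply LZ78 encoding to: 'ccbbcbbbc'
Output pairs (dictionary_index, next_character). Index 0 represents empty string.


LZ78 encoding steps:
Dictionary: {0: ''}
Step 1: w='' (idx 0), next='c' -> output (0, 'c'), add 'c' as idx 1
Step 2: w='c' (idx 1), next='b' -> output (1, 'b'), add 'cb' as idx 2
Step 3: w='' (idx 0), next='b' -> output (0, 'b'), add 'b' as idx 3
Step 4: w='cb' (idx 2), next='b' -> output (2, 'b'), add 'cbb' as idx 4
Step 5: w='b' (idx 3), next='c' -> output (3, 'c'), add 'bc' as idx 5


Encoded: [(0, 'c'), (1, 'b'), (0, 'b'), (2, 'b'), (3, 'c')]


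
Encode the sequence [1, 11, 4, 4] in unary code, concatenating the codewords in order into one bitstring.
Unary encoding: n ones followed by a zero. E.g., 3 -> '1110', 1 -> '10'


Encode each number as n ones followed by a terminating 0:
  1 -> 10 (2 bits)
  11 -> 111111111110 (12 bits)
  4 -> 11110 (5 bits)
  4 -> 11110 (5 bits)
Total length = 2 + 12 + 5 + 5 = 24 bits.

Unary([1, 11, 4, 4]) = 101111111111101111011110 (24 bits)


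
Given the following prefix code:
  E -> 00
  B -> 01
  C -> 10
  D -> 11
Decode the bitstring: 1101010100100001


Decoding step by step:
Bits 11 -> D
Bits 01 -> B
Bits 01 -> B
Bits 01 -> B
Bits 00 -> E
Bits 10 -> C
Bits 00 -> E
Bits 01 -> B


Decoded message: DBBBECEB


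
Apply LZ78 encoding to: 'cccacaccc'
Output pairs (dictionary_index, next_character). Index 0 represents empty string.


LZ78 encoding steps:
Dictionary: {0: ''}
Step 1: w='' (idx 0), next='c' -> output (0, 'c'), add 'c' as idx 1
Step 2: w='c' (idx 1), next='c' -> output (1, 'c'), add 'cc' as idx 2
Step 3: w='' (idx 0), next='a' -> output (0, 'a'), add 'a' as idx 3
Step 4: w='c' (idx 1), next='a' -> output (1, 'a'), add 'ca' as idx 4
Step 5: w='cc' (idx 2), next='c' -> output (2, 'c'), add 'ccc' as idx 5


Encoded: [(0, 'c'), (1, 'c'), (0, 'a'), (1, 'a'), (2, 'c')]


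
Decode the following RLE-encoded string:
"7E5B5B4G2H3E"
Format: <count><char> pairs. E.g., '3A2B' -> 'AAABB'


Expanding each <count><char> pair:
  7E -> 'EEEEEEE'
  5B -> 'BBBBB'
  5B -> 'BBBBB'
  4G -> 'GGGG'
  2H -> 'HH'
  3E -> 'EEE'

Decoded = EEEEEEEBBBBBBBBBBGGGGHHEEE


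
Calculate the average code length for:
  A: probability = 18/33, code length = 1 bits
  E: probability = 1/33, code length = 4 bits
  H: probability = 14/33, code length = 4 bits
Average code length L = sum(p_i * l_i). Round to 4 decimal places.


Weighted contributions p_i * l_i:
  A: (18/33) * 1 = 18/33
  E: (1/33) * 4 = 4/33
  H: (14/33) * 4 = 56/33
Sum = (18 + 4 + 56)/33 = 78/33

L = 78/33 = 2.3636 bits/symbol


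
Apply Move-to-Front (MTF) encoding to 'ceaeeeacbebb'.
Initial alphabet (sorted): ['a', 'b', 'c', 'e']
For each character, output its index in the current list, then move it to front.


MTF encoding:
'c': index 2 in ['a', 'b', 'c', 'e'] -> ['c', 'a', 'b', 'e']
'e': index 3 in ['c', 'a', 'b', 'e'] -> ['e', 'c', 'a', 'b']
'a': index 2 in ['e', 'c', 'a', 'b'] -> ['a', 'e', 'c', 'b']
'e': index 1 in ['a', 'e', 'c', 'b'] -> ['e', 'a', 'c', 'b']
'e': index 0 in ['e', 'a', 'c', 'b'] -> ['e', 'a', 'c', 'b']
'e': index 0 in ['e', 'a', 'c', 'b'] -> ['e', 'a', 'c', 'b']
'a': index 1 in ['e', 'a', 'c', 'b'] -> ['a', 'e', 'c', 'b']
'c': index 2 in ['a', 'e', 'c', 'b'] -> ['c', 'a', 'e', 'b']
'b': index 3 in ['c', 'a', 'e', 'b'] -> ['b', 'c', 'a', 'e']
'e': index 3 in ['b', 'c', 'a', 'e'] -> ['e', 'b', 'c', 'a']
'b': index 1 in ['e', 'b', 'c', 'a'] -> ['b', 'e', 'c', 'a']
'b': index 0 in ['b', 'e', 'c', 'a'] -> ['b', 'e', 'c', 'a']


Output: [2, 3, 2, 1, 0, 0, 1, 2, 3, 3, 1, 0]


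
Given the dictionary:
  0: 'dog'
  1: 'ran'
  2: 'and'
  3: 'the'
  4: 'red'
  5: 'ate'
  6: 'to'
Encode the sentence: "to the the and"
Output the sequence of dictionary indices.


Look up each word in the dictionary:
  'to' -> 6
  'the' -> 3
  'the' -> 3
  'and' -> 2

Encoded: [6, 3, 3, 2]


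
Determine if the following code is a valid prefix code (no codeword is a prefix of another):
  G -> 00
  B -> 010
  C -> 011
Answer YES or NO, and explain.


Checking each pair (does one codeword prefix another?):
  G='00' vs B='010': no prefix
  G='00' vs C='011': no prefix
  B='010' vs G='00': no prefix
  B='010' vs C='011': no prefix
  C='011' vs G='00': no prefix
  C='011' vs B='010': no prefix
No violation found over all pairs.

YES -- this is a valid prefix code. No codeword is a prefix of any other codeword.


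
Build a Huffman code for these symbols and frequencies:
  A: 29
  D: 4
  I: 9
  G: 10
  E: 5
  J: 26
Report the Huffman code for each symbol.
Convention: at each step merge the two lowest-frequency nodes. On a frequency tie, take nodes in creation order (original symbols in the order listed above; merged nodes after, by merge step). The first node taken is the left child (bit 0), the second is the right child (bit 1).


Huffman tree construction:
Step 1: Merge D(4) + E(5) = 9
Step 2: Merge I(9) + (D+E)(9) = 18
Step 3: Merge G(10) + (I+(D+E))(18) = 28
Step 4: Merge J(26) + (G+(I+(D+E)))(28) = 54
Step 5: Merge A(29) + (J+(G+(I+(D+E))))(54) = 83
Read each symbol's code off the tree from the root (left child = 0, right child = 1).

Codes:
  A: 0 (length 1)
  D: 11110 (length 5)
  I: 1110 (length 4)
  G: 110 (length 3)
  E: 11111 (length 5)
  J: 10 (length 2)
Average code length: 192/83 = 2.3133 bits/symbol


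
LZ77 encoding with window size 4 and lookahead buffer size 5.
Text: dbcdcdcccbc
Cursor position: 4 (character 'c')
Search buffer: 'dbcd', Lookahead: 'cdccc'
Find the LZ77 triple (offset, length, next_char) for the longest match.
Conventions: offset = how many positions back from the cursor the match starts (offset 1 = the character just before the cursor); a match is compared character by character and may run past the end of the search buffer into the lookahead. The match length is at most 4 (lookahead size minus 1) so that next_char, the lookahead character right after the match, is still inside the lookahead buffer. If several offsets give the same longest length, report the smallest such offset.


Try each offset into the search buffer:
  offset=1 (pos 3, char 'd'): match length 0
  offset=2 (pos 2, char 'c'): match length 3
  offset=3 (pos 1, char 'b'): match length 0
  offset=4 (pos 0, char 'd'): match length 0
Longest match has length 3 at offset 2.
next_char = character at position 4 + 3 = 7 -> 'c'

Best match: offset=2, length=3 (matching 'cdc' starting at position 2)
LZ77 triple: (2, 3, 'c')


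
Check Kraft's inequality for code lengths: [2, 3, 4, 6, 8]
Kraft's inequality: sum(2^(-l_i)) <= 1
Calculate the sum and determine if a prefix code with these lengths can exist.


Sum = 2^(-2) + 2^(-3) + 2^(-4) + 2^(-6) + 2^(-8)
    = 0.25 + 0.125 + 0.0625 + 0.015625 + 0.00390625
    = 117/256 = 0.45703125
Since 0.45703125 <= 1, Kraft's inequality IS satisfied.
A prefix code with these lengths CAN exist.

Kraft sum = 0.45703125. Satisfied.


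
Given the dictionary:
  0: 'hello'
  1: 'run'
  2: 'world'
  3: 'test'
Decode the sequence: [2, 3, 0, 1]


Look up each index in the dictionary:
  2 -> 'world'
  3 -> 'test'
  0 -> 'hello'
  1 -> 'run'

Decoded: "world test hello run"


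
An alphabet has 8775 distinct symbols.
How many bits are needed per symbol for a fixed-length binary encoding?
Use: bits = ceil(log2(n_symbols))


log2(8775) = 13.0992
Bracket: 2^13 = 8192 < 8775 <= 2^14 = 16384
So ceil(log2(8775)) = 14

bits = ceil(log2(8775)) = ceil(13.0992) = 14 bits


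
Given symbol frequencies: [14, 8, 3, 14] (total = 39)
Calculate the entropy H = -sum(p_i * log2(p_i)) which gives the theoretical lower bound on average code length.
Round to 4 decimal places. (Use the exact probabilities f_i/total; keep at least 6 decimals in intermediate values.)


Per-symbol terms -p_i * log2(p_i) with p_i = f_i/39:
  p = 14/39 = 0.358974: log2(p) = -1.478047, -p*log2(p) = 0.530581
  p = 8/39 = 0.205128: log2(p) = -2.285402, -p*log2(p) = 0.468800
  p = 3/39 = 0.076923: log2(p) = -3.700440, -p*log2(p) = 0.284649
  p = 14/39 = 0.358974: log2(p) = -1.478047, -p*log2(p) = 0.530581
H = 0.530581 + 0.468800 + 0.284649 + 0.530581 = 1.814611

H = 1.8146 bits/symbol


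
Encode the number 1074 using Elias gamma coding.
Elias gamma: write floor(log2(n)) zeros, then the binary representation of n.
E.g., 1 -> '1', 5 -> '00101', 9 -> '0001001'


num_bits = floor(log2(1074)) + 1 = 11
leading_zeros = num_bits - 1 = 10
binary(1074) = 10000110010

Elias gamma(1074) = '0000000000' + '10000110010' = 000000000010000110010 (21 bits)


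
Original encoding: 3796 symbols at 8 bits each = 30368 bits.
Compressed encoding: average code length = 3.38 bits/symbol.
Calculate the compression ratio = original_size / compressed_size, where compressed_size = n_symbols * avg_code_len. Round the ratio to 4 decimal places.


original_size = n_symbols * orig_bits = 3796 * 8 = 30368 bits
compressed_size = n_symbols * avg_code_len = 3796 * 3.38 = 12830.48 bits
ratio = original_size / compressed_size = 30368 / 12830.48 = 2.3669

Compression ratio = 2.3669


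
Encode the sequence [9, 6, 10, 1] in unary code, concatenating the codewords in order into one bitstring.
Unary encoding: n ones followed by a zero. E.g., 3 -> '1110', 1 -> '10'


Encode each number as n ones followed by a terminating 0:
  9 -> 1111111110 (10 bits)
  6 -> 1111110 (7 bits)
  10 -> 11111111110 (11 bits)
  1 -> 10 (2 bits)
Total length = 10 + 7 + 11 + 2 = 30 bits.

Unary([9, 6, 10, 1]) = 111111111011111101111111111010 (30 bits)


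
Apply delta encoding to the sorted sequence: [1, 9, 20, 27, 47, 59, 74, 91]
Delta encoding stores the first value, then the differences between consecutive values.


First value: 1
Deltas:
  9 - 1 = 8
  20 - 9 = 11
  27 - 20 = 7
  47 - 27 = 20
  59 - 47 = 12
  74 - 59 = 15
  91 - 74 = 17


Delta encoded: [1, 8, 11, 7, 20, 12, 15, 17]


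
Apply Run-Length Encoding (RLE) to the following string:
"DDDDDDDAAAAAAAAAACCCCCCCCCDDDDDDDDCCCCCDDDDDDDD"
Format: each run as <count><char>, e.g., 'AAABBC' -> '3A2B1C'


Scanning runs left to right:
  i=0: run of 'D' x 7 -> '7D'
  i=7: run of 'A' x 10 -> '10A'
  i=17: run of 'C' x 9 -> '9C'
  i=26: run of 'D' x 8 -> '8D'
  i=34: run of 'C' x 5 -> '5C'
  i=39: run of 'D' x 8 -> '8D'

RLE = 7D10A9C8D5C8D


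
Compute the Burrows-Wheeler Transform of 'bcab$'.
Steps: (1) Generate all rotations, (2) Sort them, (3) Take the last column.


Rotations (sorted):
  0: $bcab -> last char: b
  1: ab$bc -> last char: c
  2: b$bca -> last char: a
  3: bcab$ -> last char: $
  4: cab$b -> last char: b


BWT = bca$b


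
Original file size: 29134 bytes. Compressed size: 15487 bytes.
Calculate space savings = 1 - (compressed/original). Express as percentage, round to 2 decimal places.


ratio = compressed/original = 15487/29134 = 0.531578
savings = 1 - ratio = 1 - 0.531578 = 0.468422
as a percentage: 0.468422 * 100 = 46.84%

Space savings = 1 - 15487/29134 = 46.84%


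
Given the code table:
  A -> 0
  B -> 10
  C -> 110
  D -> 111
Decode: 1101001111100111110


Decoding:
110 -> C
10 -> B
0 -> A
111 -> D
110 -> C
0 -> A
111 -> D
110 -> C


Result: CBADCADC


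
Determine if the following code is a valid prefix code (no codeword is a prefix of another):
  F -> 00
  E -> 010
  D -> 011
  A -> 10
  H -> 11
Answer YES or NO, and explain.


Checking each pair (does one codeword prefix another?):
  F='00' vs E='010': no prefix
  F='00' vs D='011': no prefix
  F='00' vs A='10': no prefix
  F='00' vs H='11': no prefix
  E='010' vs F='00': no prefix
  E='010' vs D='011': no prefix
  E='010' vs A='10': no prefix
  E='010' vs H='11': no prefix
  D='011' vs F='00': no prefix
  D='011' vs E='010': no prefix
  D='011' vs A='10': no prefix
  D='011' vs H='11': no prefix
  A='10' vs F='00': no prefix
  A='10' vs E='010': no prefix
  A='10' vs D='011': no prefix
  A='10' vs H='11': no prefix
  H='11' vs F='00': no prefix
  H='11' vs E='010': no prefix
  H='11' vs D='011': no prefix
  H='11' vs A='10': no prefix
No violation found over all pairs.

YES -- this is a valid prefix code. No codeword is a prefix of any other codeword.


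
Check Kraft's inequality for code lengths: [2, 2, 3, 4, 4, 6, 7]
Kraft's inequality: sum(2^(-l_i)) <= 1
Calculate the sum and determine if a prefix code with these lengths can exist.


Sum = 2^(-2) + 2^(-2) + 2^(-3) + 2^(-4) + 2^(-4) + 2^(-6) + 2^(-7)
    = 0.25 + 0.25 + 0.125 + 0.0625 + 0.0625 + 0.015625 + 0.0078125
    = 99/128 = 0.7734375
Since 0.7734375 <= 1, Kraft's inequality IS satisfied.
A prefix code with these lengths CAN exist.

Kraft sum = 0.7734375. Satisfied.


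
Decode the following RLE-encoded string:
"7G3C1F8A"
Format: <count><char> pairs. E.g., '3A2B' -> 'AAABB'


Expanding each <count><char> pair:
  7G -> 'GGGGGGG'
  3C -> 'CCC'
  1F -> 'F'
  8A -> 'AAAAAAAA'

Decoded = GGGGGGGCCCFAAAAAAAA


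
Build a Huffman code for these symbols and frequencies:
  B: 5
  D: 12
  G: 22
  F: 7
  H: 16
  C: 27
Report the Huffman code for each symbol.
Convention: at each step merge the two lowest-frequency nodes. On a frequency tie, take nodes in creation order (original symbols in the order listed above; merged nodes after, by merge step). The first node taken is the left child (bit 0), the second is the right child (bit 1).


Huffman tree construction:
Step 1: Merge B(5) + F(7) = 12
Step 2: Merge D(12) + (B+F)(12) = 24
Step 3: Merge H(16) + G(22) = 38
Step 4: Merge (D+(B+F))(24) + C(27) = 51
Step 5: Merge (H+G)(38) + ((D+(B+F))+C)(51) = 89
Read each symbol's code off the tree from the root (left child = 0, right child = 1).

Codes:
  B: 1010 (length 4)
  D: 100 (length 3)
  G: 01 (length 2)
  F: 1011 (length 4)
  H: 00 (length 2)
  C: 11 (length 2)
Average code length: 214/89 = 2.4045 bits/symbol


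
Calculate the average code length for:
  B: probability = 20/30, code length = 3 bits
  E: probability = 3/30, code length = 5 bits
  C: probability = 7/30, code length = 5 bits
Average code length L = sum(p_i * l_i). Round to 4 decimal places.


Weighted contributions p_i * l_i:
  B: (20/30) * 3 = 60/30
  E: (3/30) * 5 = 15/30
  C: (7/30) * 5 = 35/30
Sum = (60 + 15 + 35)/30 = 110/30

L = 110/30 = 3.6667 bits/symbol


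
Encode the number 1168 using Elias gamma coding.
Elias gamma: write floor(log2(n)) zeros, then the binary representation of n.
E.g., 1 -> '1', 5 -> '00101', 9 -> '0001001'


num_bits = floor(log2(1168)) + 1 = 11
leading_zeros = num_bits - 1 = 10
binary(1168) = 10010010000

Elias gamma(1168) = '0000000000' + '10010010000' = 000000000010010010000 (21 bits)


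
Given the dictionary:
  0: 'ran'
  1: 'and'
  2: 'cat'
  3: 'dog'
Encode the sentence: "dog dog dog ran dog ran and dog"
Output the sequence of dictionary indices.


Look up each word in the dictionary:
  'dog' -> 3
  'dog' -> 3
  'dog' -> 3
  'ran' -> 0
  'dog' -> 3
  'ran' -> 0
  'and' -> 1
  'dog' -> 3

Encoded: [3, 3, 3, 0, 3, 0, 1, 3]


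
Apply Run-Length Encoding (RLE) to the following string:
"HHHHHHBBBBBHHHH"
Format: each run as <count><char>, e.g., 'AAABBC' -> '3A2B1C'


Scanning runs left to right:
  i=0: run of 'H' x 6 -> '6H'
  i=6: run of 'B' x 5 -> '5B'
  i=11: run of 'H' x 4 -> '4H'

RLE = 6H5B4H


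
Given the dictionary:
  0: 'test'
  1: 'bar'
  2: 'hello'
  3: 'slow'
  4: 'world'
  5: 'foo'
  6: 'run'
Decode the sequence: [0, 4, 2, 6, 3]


Look up each index in the dictionary:
  0 -> 'test'
  4 -> 'world'
  2 -> 'hello'
  6 -> 'run'
  3 -> 'slow'

Decoded: "test world hello run slow"


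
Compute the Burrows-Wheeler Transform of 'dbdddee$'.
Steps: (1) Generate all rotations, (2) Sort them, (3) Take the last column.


Rotations (sorted):
  0: $dbdddee -> last char: e
  1: bdddee$d -> last char: d
  2: dbdddee$ -> last char: $
  3: dddee$db -> last char: b
  4: ddee$dbd -> last char: d
  5: dee$dbdd -> last char: d
  6: e$dbddde -> last char: e
  7: ee$dbddd -> last char: d


BWT = ed$bdded


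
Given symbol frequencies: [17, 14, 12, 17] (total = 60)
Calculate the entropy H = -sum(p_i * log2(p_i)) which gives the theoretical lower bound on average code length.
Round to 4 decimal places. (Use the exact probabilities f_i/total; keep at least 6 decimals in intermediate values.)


Per-symbol terms -p_i * log2(p_i) with p_i = f_i/60:
  p = 17/60 = 0.283333: log2(p) = -1.819428, -p*log2(p) = 0.515505
  p = 14/60 = 0.233333: log2(p) = -2.099536, -p*log2(p) = 0.489892
  p = 12/60 = 0.200000: log2(p) = -2.321928, -p*log2(p) = 0.464386
  p = 17/60 = 0.283333: log2(p) = -1.819428, -p*log2(p) = 0.515505
H = 0.515505 + 0.489892 + 0.464386 + 0.515505 = 1.985288

H = 1.9853 bits/symbol


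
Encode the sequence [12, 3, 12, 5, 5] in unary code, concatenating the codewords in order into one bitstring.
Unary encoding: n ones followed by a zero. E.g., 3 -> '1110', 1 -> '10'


Encode each number as n ones followed by a terminating 0:
  12 -> 1111111111110 (13 bits)
  3 -> 1110 (4 bits)
  12 -> 1111111111110 (13 bits)
  5 -> 111110 (6 bits)
  5 -> 111110 (6 bits)
Total length = 13 + 4 + 13 + 6 + 6 = 42 bits.

Unary([12, 3, 12, 5, 5]) = 111111111111011101111111111110111110111110 (42 bits)


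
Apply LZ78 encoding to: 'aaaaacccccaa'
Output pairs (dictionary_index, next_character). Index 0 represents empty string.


LZ78 encoding steps:
Dictionary: {0: ''}
Step 1: w='' (idx 0), next='a' -> output (0, 'a'), add 'a' as idx 1
Step 2: w='a' (idx 1), next='a' -> output (1, 'a'), add 'aa' as idx 2
Step 3: w='aa' (idx 2), next='c' -> output (2, 'c'), add 'aac' as idx 3
Step 4: w='' (idx 0), next='c' -> output (0, 'c'), add 'c' as idx 4
Step 5: w='c' (idx 4), next='c' -> output (4, 'c'), add 'cc' as idx 5
Step 6: w='c' (idx 4), next='a' -> output (4, 'a'), add 'ca' as idx 6
Step 7: w='a' (idx 1), end of input -> output (1, '')


Encoded: [(0, 'a'), (1, 'a'), (2, 'c'), (0, 'c'), (4, 'c'), (4, 'a'), (1, '')]


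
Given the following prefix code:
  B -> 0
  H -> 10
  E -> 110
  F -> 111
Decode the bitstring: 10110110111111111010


Decoding step by step:
Bits 10 -> H
Bits 110 -> E
Bits 110 -> E
Bits 111 -> F
Bits 111 -> F
Bits 111 -> F
Bits 0 -> B
Bits 10 -> H


Decoded message: HEEFFFBH


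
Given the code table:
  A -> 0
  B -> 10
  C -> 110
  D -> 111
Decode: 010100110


Decoding:
0 -> A
10 -> B
10 -> B
0 -> A
110 -> C


Result: ABBAC


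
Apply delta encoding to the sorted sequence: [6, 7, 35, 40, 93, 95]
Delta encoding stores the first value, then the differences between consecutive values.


First value: 6
Deltas:
  7 - 6 = 1
  35 - 7 = 28
  40 - 35 = 5
  93 - 40 = 53
  95 - 93 = 2


Delta encoded: [6, 1, 28, 5, 53, 2]


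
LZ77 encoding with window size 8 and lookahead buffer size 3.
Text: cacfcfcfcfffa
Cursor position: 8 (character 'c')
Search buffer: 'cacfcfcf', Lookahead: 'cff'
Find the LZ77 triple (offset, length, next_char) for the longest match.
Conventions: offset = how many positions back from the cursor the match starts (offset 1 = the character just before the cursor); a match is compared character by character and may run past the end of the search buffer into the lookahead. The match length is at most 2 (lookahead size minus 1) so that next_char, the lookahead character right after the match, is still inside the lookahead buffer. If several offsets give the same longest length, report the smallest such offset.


Try each offset into the search buffer:
  offset=1 (pos 7, char 'f'): match length 0
  offset=2 (pos 6, char 'c'): match length 2
  offset=3 (pos 5, char 'f'): match length 0
  offset=4 (pos 4, char 'c'): match length 2
  offset=5 (pos 3, char 'f'): match length 0
  offset=6 (pos 2, char 'c'): match length 2
  offset=7 (pos 1, char 'a'): match length 0
  offset=8 (pos 0, char 'c'): match length 1
Longest match has length 2, found at offsets 2, 4, 6; take the smallest, offset 2.
next_char = character at position 8 + 2 = 10 -> 'f'

Best match: offset=2, length=2 (matching 'cf' starting at position 6)
LZ77 triple: (2, 2, 'f')


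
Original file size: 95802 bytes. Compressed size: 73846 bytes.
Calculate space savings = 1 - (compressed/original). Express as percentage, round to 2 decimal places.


ratio = compressed/original = 73846/95802 = 0.770819
savings = 1 - ratio = 1 - 0.770819 = 0.229181
as a percentage: 0.229181 * 100 = 22.92%

Space savings = 1 - 73846/95802 = 22.92%


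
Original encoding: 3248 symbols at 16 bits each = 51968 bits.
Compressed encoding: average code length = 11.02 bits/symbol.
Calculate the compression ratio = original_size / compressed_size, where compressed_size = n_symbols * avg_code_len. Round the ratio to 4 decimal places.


original_size = n_symbols * orig_bits = 3248 * 16 = 51968 bits
compressed_size = n_symbols * avg_code_len = 3248 * 11.02 = 35792.96 bits
ratio = original_size / compressed_size = 51968 / 35792.96 = 1.4519

Compression ratio = 1.4519


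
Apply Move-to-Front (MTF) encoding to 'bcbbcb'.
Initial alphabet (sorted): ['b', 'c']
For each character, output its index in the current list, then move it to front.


MTF encoding:
'b': index 0 in ['b', 'c'] -> ['b', 'c']
'c': index 1 in ['b', 'c'] -> ['c', 'b']
'b': index 1 in ['c', 'b'] -> ['b', 'c']
'b': index 0 in ['b', 'c'] -> ['b', 'c']
'c': index 1 in ['b', 'c'] -> ['c', 'b']
'b': index 1 in ['c', 'b'] -> ['b', 'c']


Output: [0, 1, 1, 0, 1, 1]


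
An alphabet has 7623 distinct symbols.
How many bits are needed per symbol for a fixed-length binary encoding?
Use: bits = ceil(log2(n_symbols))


log2(7623) = 12.8961
Bracket: 2^12 = 4096 < 7623 <= 2^13 = 8192
So ceil(log2(7623)) = 13

bits = ceil(log2(7623)) = ceil(12.8961) = 13 bits


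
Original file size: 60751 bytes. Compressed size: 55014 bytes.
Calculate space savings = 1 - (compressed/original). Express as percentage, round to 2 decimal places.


ratio = compressed/original = 55014/60751 = 0.905565
savings = 1 - ratio = 1 - 0.905565 = 0.094435
as a percentage: 0.094435 * 100 = 9.44%

Space savings = 1 - 55014/60751 = 9.44%


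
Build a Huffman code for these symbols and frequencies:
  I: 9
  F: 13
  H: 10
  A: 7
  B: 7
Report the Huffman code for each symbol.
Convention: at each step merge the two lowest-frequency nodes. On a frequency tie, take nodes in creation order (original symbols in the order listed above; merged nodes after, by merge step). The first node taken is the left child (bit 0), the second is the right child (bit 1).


Huffman tree construction:
Step 1: Merge A(7) + B(7) = 14
Step 2: Merge I(9) + H(10) = 19
Step 3: Merge F(13) + (A+B)(14) = 27
Step 4: Merge (I+H)(19) + (F+(A+B))(27) = 46
Read each symbol's code off the tree from the root (left child = 0, right child = 1).

Codes:
  I: 00 (length 2)
  F: 10 (length 2)
  H: 01 (length 2)
  A: 110 (length 3)
  B: 111 (length 3)
Average code length: 106/46 = 2.3043 bits/symbol


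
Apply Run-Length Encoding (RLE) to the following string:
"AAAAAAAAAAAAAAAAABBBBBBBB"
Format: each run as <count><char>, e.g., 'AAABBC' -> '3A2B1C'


Scanning runs left to right:
  i=0: run of 'A' x 17 -> '17A'
  i=17: run of 'B' x 8 -> '8B'

RLE = 17A8B


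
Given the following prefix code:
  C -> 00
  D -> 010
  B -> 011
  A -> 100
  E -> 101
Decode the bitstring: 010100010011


Decoding step by step:
Bits 010 -> D
Bits 100 -> A
Bits 010 -> D
Bits 011 -> B


Decoded message: DADB


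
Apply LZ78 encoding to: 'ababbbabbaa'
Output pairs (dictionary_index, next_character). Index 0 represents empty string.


LZ78 encoding steps:
Dictionary: {0: ''}
Step 1: w='' (idx 0), next='a' -> output (0, 'a'), add 'a' as idx 1
Step 2: w='' (idx 0), next='b' -> output (0, 'b'), add 'b' as idx 2
Step 3: w='a' (idx 1), next='b' -> output (1, 'b'), add 'ab' as idx 3
Step 4: w='b' (idx 2), next='b' -> output (2, 'b'), add 'bb' as idx 4
Step 5: w='ab' (idx 3), next='b' -> output (3, 'b'), add 'abb' as idx 5
Step 6: w='a' (idx 1), next='a' -> output (1, 'a'), add 'aa' as idx 6


Encoded: [(0, 'a'), (0, 'b'), (1, 'b'), (2, 'b'), (3, 'b'), (1, 'a')]


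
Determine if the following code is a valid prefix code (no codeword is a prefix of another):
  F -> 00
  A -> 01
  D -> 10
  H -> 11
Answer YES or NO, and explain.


Checking each pair (does one codeword prefix another?):
  F='00' vs A='01': no prefix
  F='00' vs D='10': no prefix
  F='00' vs H='11': no prefix
  A='01' vs F='00': no prefix
  A='01' vs D='10': no prefix
  A='01' vs H='11': no prefix
  D='10' vs F='00': no prefix
  D='10' vs A='01': no prefix
  D='10' vs H='11': no prefix
  H='11' vs F='00': no prefix
  H='11' vs A='01': no prefix
  H='11' vs D='10': no prefix
No violation found over all pairs.

YES -- this is a valid prefix code. No codeword is a prefix of any other codeword.


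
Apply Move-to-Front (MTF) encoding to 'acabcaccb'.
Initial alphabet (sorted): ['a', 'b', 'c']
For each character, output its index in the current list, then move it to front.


MTF encoding:
'a': index 0 in ['a', 'b', 'c'] -> ['a', 'b', 'c']
'c': index 2 in ['a', 'b', 'c'] -> ['c', 'a', 'b']
'a': index 1 in ['c', 'a', 'b'] -> ['a', 'c', 'b']
'b': index 2 in ['a', 'c', 'b'] -> ['b', 'a', 'c']
'c': index 2 in ['b', 'a', 'c'] -> ['c', 'b', 'a']
'a': index 2 in ['c', 'b', 'a'] -> ['a', 'c', 'b']
'c': index 1 in ['a', 'c', 'b'] -> ['c', 'a', 'b']
'c': index 0 in ['c', 'a', 'b'] -> ['c', 'a', 'b']
'b': index 2 in ['c', 'a', 'b'] -> ['b', 'c', 'a']


Output: [0, 2, 1, 2, 2, 2, 1, 0, 2]


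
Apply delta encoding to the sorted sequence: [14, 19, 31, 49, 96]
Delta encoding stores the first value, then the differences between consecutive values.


First value: 14
Deltas:
  19 - 14 = 5
  31 - 19 = 12
  49 - 31 = 18
  96 - 49 = 47


Delta encoded: [14, 5, 12, 18, 47]


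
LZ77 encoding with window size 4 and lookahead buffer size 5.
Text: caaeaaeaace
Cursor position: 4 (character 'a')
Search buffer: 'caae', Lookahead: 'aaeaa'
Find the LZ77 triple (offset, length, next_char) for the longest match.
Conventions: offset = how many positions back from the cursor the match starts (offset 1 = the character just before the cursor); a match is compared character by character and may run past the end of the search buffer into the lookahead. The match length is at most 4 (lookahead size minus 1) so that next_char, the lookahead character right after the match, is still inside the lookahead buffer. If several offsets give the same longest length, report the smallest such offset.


Try each offset into the search buffer:
  offset=1 (pos 3, char 'e'): match length 0
  offset=2 (pos 2, char 'a'): match length 1
  offset=3 (pos 1, char 'a'): match length 4
  offset=4 (pos 0, char 'c'): match length 0
Longest match has length 4 at offset 3.
next_char = character at position 4 + 4 = 8 -> 'a'

Best match: offset=3, length=4 (matching 'aaea' starting at position 1)
LZ77 triple: (3, 4, 'a')
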